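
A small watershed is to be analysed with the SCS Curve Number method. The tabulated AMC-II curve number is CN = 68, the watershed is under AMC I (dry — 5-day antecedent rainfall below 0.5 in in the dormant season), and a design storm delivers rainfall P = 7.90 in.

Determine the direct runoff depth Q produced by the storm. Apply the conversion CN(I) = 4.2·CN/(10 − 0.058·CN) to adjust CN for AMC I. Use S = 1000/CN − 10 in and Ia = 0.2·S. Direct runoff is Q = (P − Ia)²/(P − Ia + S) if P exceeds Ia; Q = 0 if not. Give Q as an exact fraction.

Q = 408161209/214924710 in ≈ 1.899 in

Dry (AMC I): CN(I) = 4.2·68/(10 − 0.058·68) = (1428/5)/(757/125) = 35700/757 ≈ 47.160
Retention S: 1000/CN − 10 with CN=47.160 → S = 4000/357 ≈ 11.204 in
Ia = 0.2·(4000/357) = 800/357 in ≈ 2.241 in
Since P=7.900 > Ia=2.241: effective rainfall P−Ia = 20203/3570 in
Runoff Q = (P−Ia)²/(P−Ia+S) = (5.659)²/(5.659+11.204) = 408161209/214924710 ≈ 1.899 in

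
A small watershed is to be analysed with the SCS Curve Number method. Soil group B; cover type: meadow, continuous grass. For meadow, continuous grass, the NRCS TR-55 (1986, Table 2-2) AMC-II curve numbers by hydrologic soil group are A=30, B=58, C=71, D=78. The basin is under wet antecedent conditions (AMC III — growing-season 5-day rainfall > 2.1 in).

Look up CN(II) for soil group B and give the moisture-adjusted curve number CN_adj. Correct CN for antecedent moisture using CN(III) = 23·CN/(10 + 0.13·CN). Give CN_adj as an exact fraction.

CN_adj = 66700/877 ≈ 76.055

NRCS table: meadow, continuous grass, soil group B → CN(II) = 58
Wet (AMC III): CN(III) = 23·58/(10 + 0.13·58) = 1334/(877/50) = 66700/877 ≈ 76.055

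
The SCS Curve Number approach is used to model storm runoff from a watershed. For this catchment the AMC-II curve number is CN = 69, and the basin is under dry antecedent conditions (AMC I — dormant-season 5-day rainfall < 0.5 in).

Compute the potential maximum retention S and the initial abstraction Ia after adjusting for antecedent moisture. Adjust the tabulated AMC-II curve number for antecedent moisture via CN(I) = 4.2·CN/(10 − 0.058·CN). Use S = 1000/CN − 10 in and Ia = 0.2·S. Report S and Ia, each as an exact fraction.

Adjust CN=69 to AMC I: 4.2·69/(10 − 0.058·69) → (1449/5) ÷ (2999/500) = 144900/2999 ≈ 48.316
Retention S: 1000/CN − 10 with CN=48.316 → S = 15500/1449 ≈ 10.697 in
Initial abstraction Ia = S/5 = (15500/1449)/5 = 3100/1449 ≈ 2.139 in

S = 15500/1449 in ≈ 10.697 in; Ia = 3100/1449 in ≈ 2.139 in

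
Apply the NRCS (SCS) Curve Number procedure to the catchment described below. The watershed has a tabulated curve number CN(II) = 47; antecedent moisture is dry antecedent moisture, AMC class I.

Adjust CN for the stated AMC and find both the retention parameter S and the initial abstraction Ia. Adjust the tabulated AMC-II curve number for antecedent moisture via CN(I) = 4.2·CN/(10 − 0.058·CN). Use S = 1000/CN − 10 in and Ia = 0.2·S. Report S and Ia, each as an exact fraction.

Adjust CN=47 to AMC I: 4.2·47/(10 − 0.058·47) → (987/5) ÷ (3637/500) = 98700/3637 ≈ 27.138
Retention S: 1000/CN − 10 with CN=27.138 → S = 26500/987 ≈ 26.849 in
Ia = 0.2·(26500/987) = 5300/987 in ≈ 5.370 in

S = 26500/987 in ≈ 26.849 in; Ia = 5300/987 in ≈ 5.370 in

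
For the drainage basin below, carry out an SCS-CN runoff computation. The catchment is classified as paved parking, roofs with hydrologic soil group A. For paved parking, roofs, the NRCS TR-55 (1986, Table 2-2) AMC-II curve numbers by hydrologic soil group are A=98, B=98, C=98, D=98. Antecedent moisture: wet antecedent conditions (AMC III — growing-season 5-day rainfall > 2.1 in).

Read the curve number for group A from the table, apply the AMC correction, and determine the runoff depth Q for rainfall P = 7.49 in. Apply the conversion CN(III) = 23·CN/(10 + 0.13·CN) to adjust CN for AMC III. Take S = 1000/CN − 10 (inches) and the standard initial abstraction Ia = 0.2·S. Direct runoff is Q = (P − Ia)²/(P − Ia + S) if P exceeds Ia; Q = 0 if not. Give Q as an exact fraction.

NRCS table: paved parking, roofs, soil group A → CN(II) = 98
CN(III) from CN(II)=98: (23·98)/(10 + 0.13·98) = 112700/1137 ≈ 99.120
Retention S: 1000/CN − 10 with CN=99.120 → S = 100/1127 ≈ 0.089 in
Initial abstraction Ia = S/5 = (100/1127)/5 = 20/1127 ≈ 0.018 in
Since P=7.490 > Ia=0.018: effective rainfall P−Ia = 842123/112700 in
Q = (842123/112700)²/((842123/112700) + 100/1127) = (709171147129/12701290000)/(852123/112700) = 709171147129/96034262100 in ≈ 7.385 in

Q = 709171147129/96034262100 in ≈ 7.385 in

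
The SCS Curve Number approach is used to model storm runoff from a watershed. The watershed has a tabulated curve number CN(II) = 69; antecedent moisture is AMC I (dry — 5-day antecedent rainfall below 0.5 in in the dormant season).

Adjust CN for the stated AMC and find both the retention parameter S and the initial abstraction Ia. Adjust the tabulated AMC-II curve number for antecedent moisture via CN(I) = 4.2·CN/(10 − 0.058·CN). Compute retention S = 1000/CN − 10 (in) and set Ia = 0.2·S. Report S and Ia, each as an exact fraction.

CN(I) from CN(II)=69: (4.2·69)/(10 − 0.058·69) = 144900/2999 ≈ 48.316
S = 1000/(144900/2999) − 10 = 15500/1449 in ≈ 10.697 in
Initial abstraction Ia = S/5 = (15500/1449)/5 = 3100/1449 ≈ 2.139 in

S = 15500/1449 in ≈ 10.697 in; Ia = 3100/1449 in ≈ 2.139 in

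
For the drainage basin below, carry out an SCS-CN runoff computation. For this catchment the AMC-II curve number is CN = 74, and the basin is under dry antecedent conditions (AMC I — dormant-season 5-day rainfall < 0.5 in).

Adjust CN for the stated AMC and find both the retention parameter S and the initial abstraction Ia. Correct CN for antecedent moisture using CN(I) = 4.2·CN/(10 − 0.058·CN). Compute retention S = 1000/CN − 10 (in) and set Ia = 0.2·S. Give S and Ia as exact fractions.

CN(I) from CN(II)=74: (4.2·74)/(10 − 0.058·74) = 77700/1427 ≈ 54.450
Max retention: S = 1000/(77700/1427) − 10 = 6500/777 in (≈ 8.366 in)
Ia = 0.2S: 0.2·8.366 = 1.673 in (exactly 1300/777)

S = 6500/777 in ≈ 8.366 in; Ia = 1300/777 in ≈ 1.673 in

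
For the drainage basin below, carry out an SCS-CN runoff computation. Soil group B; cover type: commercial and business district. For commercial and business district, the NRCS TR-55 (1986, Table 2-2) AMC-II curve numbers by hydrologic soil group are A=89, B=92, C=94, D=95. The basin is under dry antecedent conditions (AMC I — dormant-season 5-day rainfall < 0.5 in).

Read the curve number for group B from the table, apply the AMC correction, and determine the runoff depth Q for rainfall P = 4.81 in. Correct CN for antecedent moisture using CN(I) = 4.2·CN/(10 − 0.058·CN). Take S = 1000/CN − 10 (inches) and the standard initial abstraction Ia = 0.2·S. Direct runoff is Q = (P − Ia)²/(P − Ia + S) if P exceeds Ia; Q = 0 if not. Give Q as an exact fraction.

NRCS table: commercial and business district, soil group B → CN(II) = 92
Dry (AMC I): CN(I) = 4.2·92/(10 − 0.058·92) = (1932/5)/(583/125) = 48300/583 ≈ 82.847
Max retention: S = 1000/(48300/583) − 10 = 1000/483 in (≈ 2.070 in)
Initial abstraction Ia = S/5 = (1000/483)/5 = 200/483 ≈ 0.414 in
P − Ia = 4.810 − 0.414 = 212323/48300 ≈ 4.396 in (> 0, runoff occurs)
Q: (212323/48300)² ÷ (312323/48300) = 45081056329/15085200900 in (≈ 2.988 in)

Q = 45081056329/15085200900 in ≈ 2.988 in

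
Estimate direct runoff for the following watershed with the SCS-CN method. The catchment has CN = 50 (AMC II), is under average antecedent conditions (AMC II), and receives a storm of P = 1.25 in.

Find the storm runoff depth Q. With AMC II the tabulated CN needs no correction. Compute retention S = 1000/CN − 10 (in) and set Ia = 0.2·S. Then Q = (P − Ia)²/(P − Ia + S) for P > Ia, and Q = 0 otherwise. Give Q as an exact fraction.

Q = 0 in ≈ 0.000 in

AMC II — tabulated CN = 50 applies directly.
Retention S: 1000/CN − 10 with CN=50.000 → S = 10 ≈ 10.000 in
Ia = 0.2S: 0.2·10.000 = 2.000 in (exactly 2)
P = 1.250 ≤ Ia = 2.000 in: entire storm abstracted, Q = 0.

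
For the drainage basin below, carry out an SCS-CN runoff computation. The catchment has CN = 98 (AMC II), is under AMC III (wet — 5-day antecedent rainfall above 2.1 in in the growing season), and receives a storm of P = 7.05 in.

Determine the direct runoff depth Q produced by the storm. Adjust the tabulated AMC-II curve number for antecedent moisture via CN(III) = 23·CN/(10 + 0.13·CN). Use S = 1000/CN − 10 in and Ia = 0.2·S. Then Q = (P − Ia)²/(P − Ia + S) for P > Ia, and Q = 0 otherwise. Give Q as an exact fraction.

Q = 25124469049/3617827780 in ≈ 6.945 in

Adjust CN=98 to AMC III: 23·98/(10 + 0.13·98) → 2254 ÷ (1137/50) = 112700/1137 ≈ 99.120
Retention S: 1000/CN − 10 with CN=99.120 → S = 100/1127 ≈ 0.089 in
Ia = 0.2S: 0.2·0.089 = 0.018 in (exactly 20/1127)
Since P=7.050 > Ia=0.018: effective rainfall P−Ia = 158507/22540 in
Q = (158507/22540)²/((158507/22540) + 100/1127) = (25124469049/508051600)/(160507/22540) = 25124469049/3617827780 in ≈ 6.945 in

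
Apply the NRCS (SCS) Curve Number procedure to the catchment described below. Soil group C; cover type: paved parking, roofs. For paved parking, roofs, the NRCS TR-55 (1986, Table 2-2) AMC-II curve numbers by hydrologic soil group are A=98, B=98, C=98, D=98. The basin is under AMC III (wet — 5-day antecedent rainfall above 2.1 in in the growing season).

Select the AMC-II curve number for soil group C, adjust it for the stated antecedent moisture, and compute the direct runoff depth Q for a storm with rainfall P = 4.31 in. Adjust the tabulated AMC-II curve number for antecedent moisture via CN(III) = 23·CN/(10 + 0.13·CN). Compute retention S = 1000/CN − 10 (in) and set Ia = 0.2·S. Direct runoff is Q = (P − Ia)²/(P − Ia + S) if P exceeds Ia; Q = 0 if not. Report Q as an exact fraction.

Q = 234001485169/55644159900 in ≈ 4.205 in

NRCS table: paved parking, roofs, soil group C → CN(II) = 98
Wet (AMC III): CN(III) = 23·98/(10 + 0.13·98) = 2254/(1137/50) = 112700/1137 ≈ 99.120
Max retention: S = 1000/(112700/1137) − 10 = 100/1127 in (≈ 0.089 in)
Ia = 0.2S: 0.2·0.089 = 0.018 in (exactly 20/1127)
Excess rainfall: 4.310 − 0.018 = 4.292 in; P > Ia so Q > 0
Runoff Q = (P−Ia)²/(P−Ia+S) = (4.292)²/(4.292+0.089) = 234001485169/55644159900 ≈ 4.205 in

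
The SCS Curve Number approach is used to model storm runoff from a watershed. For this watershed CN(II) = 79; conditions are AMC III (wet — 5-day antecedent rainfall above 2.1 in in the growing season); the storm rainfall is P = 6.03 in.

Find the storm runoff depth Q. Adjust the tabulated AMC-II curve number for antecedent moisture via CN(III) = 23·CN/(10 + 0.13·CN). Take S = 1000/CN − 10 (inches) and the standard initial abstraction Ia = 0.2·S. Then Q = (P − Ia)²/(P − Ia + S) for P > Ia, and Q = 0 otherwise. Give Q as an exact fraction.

Q = 370060143267/76535128900 in ≈ 4.835 in

Adjust CN=79 to AMC III: 23·79/(10 + 0.13·79) → 1817 ÷ (2027/100) = 181700/2027 ≈ 89.640
Retention S: 1000/CN − 10 with CN=89.640 → S = 2100/1817 ≈ 1.156 in
Ia = 0.2S: 0.2·1.156 = 0.231 in (exactly 420/1817)
P − Ia = 6.030 − 0.231 = 1053651/181700 ≈ 5.799 in (> 0, runoff occurs)
Q: (1053651/181700)² ÷ (1263651/181700) = 370060143267/76535128900 in (≈ 4.835 in)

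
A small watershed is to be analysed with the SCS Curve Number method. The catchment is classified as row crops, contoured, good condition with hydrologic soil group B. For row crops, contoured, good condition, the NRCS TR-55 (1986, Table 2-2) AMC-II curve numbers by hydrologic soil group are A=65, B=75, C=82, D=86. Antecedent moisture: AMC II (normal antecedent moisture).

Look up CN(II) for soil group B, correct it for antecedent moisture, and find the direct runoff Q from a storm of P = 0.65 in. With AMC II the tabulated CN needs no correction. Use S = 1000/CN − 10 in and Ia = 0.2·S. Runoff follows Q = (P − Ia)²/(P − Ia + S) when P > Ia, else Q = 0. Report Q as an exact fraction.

NRCS table: row crops, contoured, good condition, soil group B → CN(II) = 75
Average conditions: CN = 75 (no AMC adjustment).
Max retention: S = 1000/75 − 10 = 10/3 in (≈ 3.333 in)
Ia = 0.2·(10/3) = 2/3 in ≈ 0.667 in
P = 0.650 ≤ Ia = 0.667 in: entire storm abstracted, Q = 0.

Q = 0 in ≈ 0.000 in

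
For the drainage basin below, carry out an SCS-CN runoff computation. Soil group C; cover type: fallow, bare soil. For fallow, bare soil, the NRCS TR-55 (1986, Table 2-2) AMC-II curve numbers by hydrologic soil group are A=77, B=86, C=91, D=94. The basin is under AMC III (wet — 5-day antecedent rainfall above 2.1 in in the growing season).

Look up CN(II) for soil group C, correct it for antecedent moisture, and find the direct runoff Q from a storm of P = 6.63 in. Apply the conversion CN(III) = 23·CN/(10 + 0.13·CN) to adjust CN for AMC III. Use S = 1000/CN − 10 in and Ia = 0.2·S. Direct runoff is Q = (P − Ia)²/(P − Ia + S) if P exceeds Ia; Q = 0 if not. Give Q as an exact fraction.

Q = 625321925427/101835542900 in ≈ 6.141 in

NRCS table: fallow, bare soil, soil group C → CN(II) = 91
Adjust CN=91 to AMC III: 23·91/(10 + 0.13·91) → 2093 ÷ (2183/100) = 209300/2183 ≈ 95.877
Max retention: S = 1000/(209300/2183) − 10 = 900/2093 in (≈ 0.430 in)
Ia = 0.2·(900/2093) = 180/2093 in ≈ 0.086 in
P − Ia = 6.630 − 0.086 = 1369659/209300 ≈ 6.544 in (> 0, runoff occurs)
Q = (1369659/209300)²/((1369659/209300) + 900/2093) = (1875965776281/43806490000)/(1459659/209300) = 625321925427/101835542900 in ≈ 6.141 in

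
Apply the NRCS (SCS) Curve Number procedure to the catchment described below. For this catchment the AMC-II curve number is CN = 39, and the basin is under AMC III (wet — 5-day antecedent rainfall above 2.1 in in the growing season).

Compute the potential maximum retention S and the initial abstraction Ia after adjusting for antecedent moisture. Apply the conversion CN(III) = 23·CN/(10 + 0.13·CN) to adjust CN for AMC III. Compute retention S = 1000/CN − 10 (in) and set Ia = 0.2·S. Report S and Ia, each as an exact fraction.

S = 6100/897 in ≈ 6.800 in; Ia = 1220/897 in ≈ 1.360 in

Wet (AMC III): CN(III) = 23·39/(10 + 0.13·39) = 897/(1507/100) = 89700/1507 ≈ 59.522
Max retention: S = 1000/(89700/1507) − 10 = 6100/897 in (≈ 6.800 in)
Ia = 0.2S: 0.2·6.800 = 1.360 in (exactly 1220/897)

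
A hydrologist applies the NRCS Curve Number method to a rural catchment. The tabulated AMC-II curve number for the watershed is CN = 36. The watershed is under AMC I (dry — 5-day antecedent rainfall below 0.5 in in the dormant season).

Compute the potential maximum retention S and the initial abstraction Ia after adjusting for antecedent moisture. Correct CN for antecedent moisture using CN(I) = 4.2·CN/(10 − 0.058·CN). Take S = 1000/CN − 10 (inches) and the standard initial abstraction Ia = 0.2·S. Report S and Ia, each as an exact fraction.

Adjust CN=36 to AMC I: 4.2·36/(10 − 0.058·36) → (756/5) ÷ (989/125) = 18900/989 ≈ 19.110
Max retention: S = 1000/(18900/989) − 10 = 8000/189 in (≈ 42.328 in)
Initial abstraction Ia = S/5 = (8000/189)/5 = 1600/189 ≈ 8.466 in

S = 8000/189 in ≈ 42.328 in; Ia = 1600/189 in ≈ 8.466 in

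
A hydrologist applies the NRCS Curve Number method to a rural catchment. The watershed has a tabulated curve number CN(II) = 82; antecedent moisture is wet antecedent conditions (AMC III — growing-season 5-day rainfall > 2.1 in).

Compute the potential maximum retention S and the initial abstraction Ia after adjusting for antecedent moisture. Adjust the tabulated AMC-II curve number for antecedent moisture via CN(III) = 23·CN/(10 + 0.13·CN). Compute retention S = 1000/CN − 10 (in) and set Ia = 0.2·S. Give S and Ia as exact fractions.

Adjust CN=82 to AMC III: 23·82/(10 + 0.13·82) → 1886 ÷ (1033/50) = 94300/1033 ≈ 91.288
S = 1000/(94300/1033) − 10 = 900/943 in ≈ 0.954 in
Initial abstraction Ia = S/5 = (900/943)/5 = 180/943 ≈ 0.191 in

S = 900/943 in ≈ 0.954 in; Ia = 180/943 in ≈ 0.191 in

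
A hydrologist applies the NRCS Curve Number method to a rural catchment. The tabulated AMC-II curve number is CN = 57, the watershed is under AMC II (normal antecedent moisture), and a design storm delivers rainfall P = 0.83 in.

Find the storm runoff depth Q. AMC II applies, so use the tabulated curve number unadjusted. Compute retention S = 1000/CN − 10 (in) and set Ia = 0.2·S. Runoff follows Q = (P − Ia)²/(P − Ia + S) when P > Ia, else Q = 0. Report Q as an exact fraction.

Q = 0 in ≈ 0.000 in

CN(II) = 57; AMC II needs no correction.
S = 1000/57 − 10 = 430/57 in ≈ 7.544 in
Ia = 0.2·(430/57) = 86/57 in ≈ 1.509 in
P = 0.830 ≤ Ia = 1.509 in: entire storm abstracted, Q = 0.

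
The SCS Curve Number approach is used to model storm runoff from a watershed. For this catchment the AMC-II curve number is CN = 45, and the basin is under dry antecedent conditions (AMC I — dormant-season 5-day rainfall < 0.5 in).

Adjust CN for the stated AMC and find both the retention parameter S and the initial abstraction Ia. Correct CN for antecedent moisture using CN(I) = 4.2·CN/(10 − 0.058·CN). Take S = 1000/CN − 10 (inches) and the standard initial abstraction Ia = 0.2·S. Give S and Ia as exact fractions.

CN(I) from CN(II)=45: (4.2·45)/(10 − 0.058·45) = 18900/739 ≈ 25.575
Retention S: 1000/CN − 10 with CN=25.575 → S = 5500/189 ≈ 29.101 in
Ia = 0.2·(5500/189) = 1100/189 in ≈ 5.820 in

S = 5500/189 in ≈ 29.101 in; Ia = 1100/189 in ≈ 5.820 in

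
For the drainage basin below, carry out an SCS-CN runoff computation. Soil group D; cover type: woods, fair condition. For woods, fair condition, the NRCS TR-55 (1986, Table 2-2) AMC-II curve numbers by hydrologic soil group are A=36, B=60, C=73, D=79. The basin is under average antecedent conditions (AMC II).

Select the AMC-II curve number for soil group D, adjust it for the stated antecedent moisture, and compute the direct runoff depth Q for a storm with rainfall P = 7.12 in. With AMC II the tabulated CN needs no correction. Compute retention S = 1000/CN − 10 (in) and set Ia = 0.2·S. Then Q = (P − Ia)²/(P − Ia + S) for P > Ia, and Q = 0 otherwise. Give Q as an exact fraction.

Q = 84656072/18033725 in ≈ 4.694 in

NRCS table: woods, fair condition, soil group D → CN(II) = 79
AMC II — tabulated CN = 79 applies directly.
Max retention: S = 1000/79 − 10 = 210/79 in (≈ 2.658 in)
Initial abstraction Ia = S/5 = (210/79)/5 = 42/79 ≈ 0.532 in
Since P=7.120 > Ia=0.532: effective rainfall P−Ia = 13012/1975 in
Q = (13012/1975)²/((13012/1975) + 210/79) = (169312144/3900625)/(18262/1975) = 84656072/18033725 in ≈ 4.694 in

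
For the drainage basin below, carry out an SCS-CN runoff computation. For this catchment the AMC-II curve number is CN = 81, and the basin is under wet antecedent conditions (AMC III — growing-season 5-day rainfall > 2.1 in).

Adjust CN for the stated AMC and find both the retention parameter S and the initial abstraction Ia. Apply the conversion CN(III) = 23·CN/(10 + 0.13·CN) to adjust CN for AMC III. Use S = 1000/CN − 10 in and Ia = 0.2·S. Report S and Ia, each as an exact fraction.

S = 1900/1863 in ≈ 1.020 in; Ia = 380/1863 in ≈ 0.204 in

Wet (AMC III): CN(III) = 23·81/(10 + 0.13·81) = 1863/(2053/100) = 186300/2053 ≈ 90.745
Retention S: 1000/CN − 10 with CN=90.745 → S = 1900/1863 ≈ 1.020 in
Initial abstraction Ia = S/5 = (1900/1863)/5 = 380/1863 ≈ 0.204 in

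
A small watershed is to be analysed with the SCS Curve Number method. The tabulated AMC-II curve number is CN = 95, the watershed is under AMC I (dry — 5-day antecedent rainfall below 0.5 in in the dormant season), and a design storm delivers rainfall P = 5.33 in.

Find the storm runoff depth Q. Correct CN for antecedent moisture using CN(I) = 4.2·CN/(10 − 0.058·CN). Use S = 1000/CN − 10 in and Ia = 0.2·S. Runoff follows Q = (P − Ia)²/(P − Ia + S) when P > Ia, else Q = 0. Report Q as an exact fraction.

Q = 41073912889/10081413300 in ≈ 4.074 in

CN(I) from CN(II)=95: (4.2·95)/(10 − 0.058·95) = 39900/449 ≈ 88.864
Retention S: 1000/CN − 10 with CN=88.864 → S = 500/399 ≈ 1.253 in
Ia = 0.2·(500/399) = 100/399 in ≈ 0.251 in
P − Ia = 5.330 − 0.251 = 202667/39900 ≈ 5.079 in (> 0, runoff occurs)
Runoff Q = (P−Ia)²/(P−Ia+S) = (5.079)²/(5.079+1.253) = 41073912889/10081413300 ≈ 4.074 in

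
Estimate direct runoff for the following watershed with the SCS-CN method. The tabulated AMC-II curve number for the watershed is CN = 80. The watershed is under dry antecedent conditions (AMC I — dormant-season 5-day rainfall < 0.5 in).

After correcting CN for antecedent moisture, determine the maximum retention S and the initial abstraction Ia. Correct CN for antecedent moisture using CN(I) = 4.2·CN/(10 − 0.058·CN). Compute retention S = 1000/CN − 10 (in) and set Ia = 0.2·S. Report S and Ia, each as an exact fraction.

S = 125/21 in ≈ 5.952 in; Ia = 25/21 in ≈ 1.190 in

Dry (AMC I): CN(I) = 4.2·80/(10 − 0.058·80) = 336/(134/25) = 4200/67 ≈ 62.687
Retention S: 1000/CN − 10 with CN=62.687 → S = 125/21 ≈ 5.952 in
Ia = 0.2S: 0.2·5.952 = 1.190 in (exactly 25/21)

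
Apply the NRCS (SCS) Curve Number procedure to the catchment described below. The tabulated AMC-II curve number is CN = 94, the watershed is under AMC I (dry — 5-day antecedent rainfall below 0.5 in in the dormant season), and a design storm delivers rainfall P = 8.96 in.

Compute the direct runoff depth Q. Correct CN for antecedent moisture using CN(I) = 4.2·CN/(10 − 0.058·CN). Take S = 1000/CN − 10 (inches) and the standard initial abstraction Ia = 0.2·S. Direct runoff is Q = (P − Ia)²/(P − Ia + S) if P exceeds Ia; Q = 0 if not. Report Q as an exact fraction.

Q = 316804401/43024975 in ≈ 7.363 in

Adjust CN=94 to AMC I: 4.2·94/(10 − 0.058·94) → (1974/5) ÷ (1137/250) = 32900/379 ≈ 86.807
Max retention: S = 1000/(32900/379) − 10 = 500/329 in (≈ 1.520 in)
Ia = 0.2S: 0.2·1.520 = 0.304 in (exactly 100/329)
Since P=8.960 > Ia=0.304: effective rainfall P−Ia = 71196/8225 in
Q: (71196/8225)² ÷ (83696/8225) = 316804401/43024975 in (≈ 7.363 in)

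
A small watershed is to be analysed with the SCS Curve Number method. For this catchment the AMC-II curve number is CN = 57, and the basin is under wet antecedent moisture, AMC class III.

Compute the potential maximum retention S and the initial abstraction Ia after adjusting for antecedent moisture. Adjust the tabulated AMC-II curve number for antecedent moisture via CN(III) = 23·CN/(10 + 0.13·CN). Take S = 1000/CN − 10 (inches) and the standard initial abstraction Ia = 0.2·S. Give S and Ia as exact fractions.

S = 4300/1311 in ≈ 3.280 in; Ia = 860/1311 in ≈ 0.656 in

CN(III) from CN(II)=57: (23·57)/(10 + 0.13·57) = 131100/1741 ≈ 75.302
Max retention: S = 1000/(131100/1741) − 10 = 4300/1311 in (≈ 3.280 in)
Ia = 0.2S: 0.2·3.280 = 0.656 in (exactly 860/1311)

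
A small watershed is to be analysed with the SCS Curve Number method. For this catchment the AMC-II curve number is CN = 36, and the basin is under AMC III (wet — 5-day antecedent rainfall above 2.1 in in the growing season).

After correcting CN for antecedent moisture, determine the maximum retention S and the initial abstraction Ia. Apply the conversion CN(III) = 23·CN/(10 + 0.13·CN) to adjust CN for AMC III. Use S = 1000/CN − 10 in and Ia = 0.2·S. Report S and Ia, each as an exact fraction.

Adjust CN=36 to AMC III: 23·36/(10 + 0.13·36) → 828 ÷ (367/25) = 20700/367 ≈ 56.403
Max retention: S = 1000/(20700/367) − 10 = 1600/207 in (≈ 7.729 in)
Ia = 0.2S: 0.2·7.729 = 1.546 in (exactly 320/207)

S = 1600/207 in ≈ 7.729 in; Ia = 320/207 in ≈ 1.546 in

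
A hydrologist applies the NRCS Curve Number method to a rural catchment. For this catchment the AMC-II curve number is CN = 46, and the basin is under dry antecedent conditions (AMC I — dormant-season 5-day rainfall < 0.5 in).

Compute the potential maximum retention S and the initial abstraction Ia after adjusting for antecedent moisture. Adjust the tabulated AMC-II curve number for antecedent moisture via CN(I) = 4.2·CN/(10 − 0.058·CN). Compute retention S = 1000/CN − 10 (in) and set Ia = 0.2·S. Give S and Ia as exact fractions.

Dry (AMC I): CN(I) = 4.2·46/(10 − 0.058·46) = (966/5)/(1833/250) = 16100/611 ≈ 26.350
Retention S: 1000/CN − 10 with CN=26.350 → S = 4500/161 ≈ 27.950 in
Ia = 0.2S: 0.2·27.950 = 5.590 in (exactly 900/161)

S = 4500/161 in ≈ 27.950 in; Ia = 900/161 in ≈ 5.590 in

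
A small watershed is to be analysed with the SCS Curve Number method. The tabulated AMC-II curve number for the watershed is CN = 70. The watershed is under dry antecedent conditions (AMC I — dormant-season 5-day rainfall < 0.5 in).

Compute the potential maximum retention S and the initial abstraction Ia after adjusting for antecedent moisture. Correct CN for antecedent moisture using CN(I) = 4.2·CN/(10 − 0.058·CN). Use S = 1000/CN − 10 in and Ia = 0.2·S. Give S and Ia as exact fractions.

Adjust CN=70 to AMC I: 4.2·70/(10 − 0.058·70) → 294 ÷ (297/50) = 4900/99 ≈ 49.495
S = 1000/(4900/99) − 10 = 500/49 in ≈ 10.204 in
Ia = 0.2S: 0.2·10.204 = 2.041 in (exactly 100/49)

S = 500/49 in ≈ 10.204 in; Ia = 100/49 in ≈ 2.041 in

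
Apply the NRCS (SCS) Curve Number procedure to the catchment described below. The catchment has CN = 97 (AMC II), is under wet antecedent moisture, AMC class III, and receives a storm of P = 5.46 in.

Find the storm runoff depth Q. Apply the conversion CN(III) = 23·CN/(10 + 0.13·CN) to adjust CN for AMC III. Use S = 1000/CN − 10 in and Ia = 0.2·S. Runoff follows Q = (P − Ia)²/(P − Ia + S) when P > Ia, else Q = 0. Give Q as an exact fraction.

Q = 40812484441/7697730850 in ≈ 5.302 in

CN(III) from CN(II)=97: (23·97)/(10 + 0.13·97) = 223100/2261 ≈ 98.673
S = 1000/(223100/2261) − 10 = 300/2231 in ≈ 0.134 in
Ia = 0.2·(300/2231) = 60/2231 in ≈ 0.027 in
Excess rainfall: 5.460 − 0.027 = 5.433 in; P > Ia so Q > 0
Q = (606063/111550)²/((606063/111550) + 300/2231) = (367312359969/12443402500)/(621063/111550) = 40812484441/7697730850 in ≈ 5.302 in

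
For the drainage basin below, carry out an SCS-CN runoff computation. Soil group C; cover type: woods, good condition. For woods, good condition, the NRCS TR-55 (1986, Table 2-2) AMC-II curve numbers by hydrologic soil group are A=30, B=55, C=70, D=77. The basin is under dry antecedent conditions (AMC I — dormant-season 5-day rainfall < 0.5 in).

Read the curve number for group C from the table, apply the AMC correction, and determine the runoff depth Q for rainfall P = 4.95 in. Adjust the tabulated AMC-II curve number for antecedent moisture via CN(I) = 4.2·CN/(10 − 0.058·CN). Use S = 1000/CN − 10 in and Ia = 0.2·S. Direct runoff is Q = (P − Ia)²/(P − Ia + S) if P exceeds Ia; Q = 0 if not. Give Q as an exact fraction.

Q = 8128201/12593980 in ≈ 0.645 in

NRCS table: woods, good condition, soil group C → CN(II) = 70
CN(I) from CN(II)=70: (4.2·70)/(10 − 0.058·70) = 4900/99 ≈ 49.495
Max retention: S = 1000/(4900/99) − 10 = 500/49 in (≈ 10.204 in)
Initial abstraction Ia = S/5 = (500/49)/5 = 100/49 ≈ 2.041 in
Since P=4.950 > Ia=2.041: effective rainfall P−Ia = 2851/980 in
Runoff Q = (P−Ia)²/(P−Ia+S) = (2.909)²/(2.909+10.204) = 8128201/12593980 ≈ 0.645 in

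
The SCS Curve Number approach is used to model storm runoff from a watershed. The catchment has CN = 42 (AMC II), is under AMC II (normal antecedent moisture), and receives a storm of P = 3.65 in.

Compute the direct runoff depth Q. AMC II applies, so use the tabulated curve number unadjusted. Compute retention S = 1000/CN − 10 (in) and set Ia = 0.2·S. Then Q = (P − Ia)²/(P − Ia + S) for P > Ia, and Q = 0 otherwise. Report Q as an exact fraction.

AMC II — tabulated CN = 42 applies directly.
Retention S: 1000/CN − 10 with CN=42.000 → S = 290/21 ≈ 13.810 in
Ia = 0.2S: 0.2·13.810 = 2.762 in (exactly 58/21)
Since P=3.650 > Ia=2.762: effective rainfall P−Ia = 373/420 in
Q = (373/420)²/((373/420) + 290/21) = (139129/176400)/(6173/420) = 139129/2592660 in ≈ 0.054 in

Q = 139129/2592660 in ≈ 0.054 in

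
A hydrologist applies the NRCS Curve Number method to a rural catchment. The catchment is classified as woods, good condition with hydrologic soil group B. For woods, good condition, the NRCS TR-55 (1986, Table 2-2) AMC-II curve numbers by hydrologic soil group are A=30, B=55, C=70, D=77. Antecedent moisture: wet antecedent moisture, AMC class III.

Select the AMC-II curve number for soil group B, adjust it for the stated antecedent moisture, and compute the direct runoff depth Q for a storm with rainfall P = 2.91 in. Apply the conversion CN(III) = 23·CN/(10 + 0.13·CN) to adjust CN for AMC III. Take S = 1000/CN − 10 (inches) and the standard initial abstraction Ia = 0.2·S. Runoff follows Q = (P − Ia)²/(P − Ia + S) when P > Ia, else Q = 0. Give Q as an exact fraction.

NRCS table: woods, good condition, soil group B → CN(II) = 55
CN(III) from CN(II)=55: (23·55)/(10 + 0.13·55) = 25300/343 ≈ 73.761
Max retention: S = 1000/(25300/343) − 10 = 900/253 in (≈ 3.557 in)
Ia = 0.2·(900/253) = 180/253 in ≈ 0.711 in
P − Ia = 2.910 − 0.711 = 55623/25300 ≈ 2.199 in (> 0, runoff occurs)
Q: (55623/25300)² ÷ (145623/25300) = 1031306043/1228087300 in (≈ 0.840 in)

Q = 1031306043/1228087300 in ≈ 0.840 in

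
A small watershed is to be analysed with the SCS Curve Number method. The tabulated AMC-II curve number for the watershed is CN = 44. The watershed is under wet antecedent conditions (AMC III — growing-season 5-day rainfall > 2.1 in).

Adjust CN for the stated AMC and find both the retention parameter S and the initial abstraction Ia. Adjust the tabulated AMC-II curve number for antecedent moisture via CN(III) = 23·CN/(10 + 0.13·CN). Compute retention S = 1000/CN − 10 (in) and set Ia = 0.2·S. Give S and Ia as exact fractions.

S = 1400/253 in ≈ 5.534 in; Ia = 280/253 in ≈ 1.107 in

CN(III) from CN(II)=44: (23·44)/(10 + 0.13·44) = 25300/393 ≈ 64.377
Max retention: S = 1000/(25300/393) − 10 = 1400/253 in (≈ 5.534 in)
Initial abstraction Ia = S/5 = (1400/253)/5 = 280/253 ≈ 1.107 in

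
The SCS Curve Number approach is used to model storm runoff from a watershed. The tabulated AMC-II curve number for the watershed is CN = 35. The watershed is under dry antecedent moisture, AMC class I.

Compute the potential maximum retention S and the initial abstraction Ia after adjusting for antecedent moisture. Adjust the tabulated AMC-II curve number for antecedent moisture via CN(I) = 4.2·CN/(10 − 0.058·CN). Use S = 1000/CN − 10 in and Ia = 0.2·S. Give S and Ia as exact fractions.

CN(I) from CN(II)=35: (4.2·35)/(10 − 0.058·35) = 14700/797 ≈ 18.444
Retention S: 1000/CN − 10 with CN=18.444 → S = 6500/147 ≈ 44.218 in
Ia = 0.2·(6500/147) = 1300/147 in ≈ 8.844 in

S = 6500/147 in ≈ 44.218 in; Ia = 1300/147 in ≈ 8.844 in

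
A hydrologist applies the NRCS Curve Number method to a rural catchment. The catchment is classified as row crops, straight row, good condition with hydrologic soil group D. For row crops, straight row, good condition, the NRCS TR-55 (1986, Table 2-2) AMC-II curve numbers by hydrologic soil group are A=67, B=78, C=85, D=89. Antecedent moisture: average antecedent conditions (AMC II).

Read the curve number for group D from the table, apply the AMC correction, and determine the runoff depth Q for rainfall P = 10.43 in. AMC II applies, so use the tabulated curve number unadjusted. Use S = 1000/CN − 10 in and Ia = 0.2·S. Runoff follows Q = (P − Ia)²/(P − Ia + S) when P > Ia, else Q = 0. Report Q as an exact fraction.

Q = 8213253129/904480300 in ≈ 9.081 in

NRCS table: row crops, straight row, good condition, soil group D → CN(II) = 89
Average conditions: CN = 89 (no AMC adjustment).
Retention S: 1000/CN − 10 with CN=89.000 → S = 110/89 ≈ 1.236 in
Ia = 0.2S: 0.2·1.236 = 0.247 in (exactly 22/89)
Since P=10.430 > Ia=0.247: effective rainfall P−Ia = 90627/8900 in
Q: (90627/8900)² ÷ (101627/8900) = 8213253129/904480300 in (≈ 9.081 in)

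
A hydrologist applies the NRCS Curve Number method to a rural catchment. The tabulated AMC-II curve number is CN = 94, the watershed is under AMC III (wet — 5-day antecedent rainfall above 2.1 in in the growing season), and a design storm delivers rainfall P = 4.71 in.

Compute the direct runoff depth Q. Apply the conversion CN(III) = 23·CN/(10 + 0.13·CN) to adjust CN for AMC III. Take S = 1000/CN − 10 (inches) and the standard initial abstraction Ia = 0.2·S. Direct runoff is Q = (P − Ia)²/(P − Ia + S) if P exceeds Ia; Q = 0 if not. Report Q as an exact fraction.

CN(III) from CN(II)=94: (23·94)/(10 + 0.13·94) = 108100/1111 ≈ 97.300
S = 1000/(108100/1111) − 10 = 300/1081 in ≈ 0.278 in
Ia = 0.2S: 0.2·0.278 = 0.056 in (exactly 60/1081)
P − Ia = 4.710 − 0.056 = 503151/108100 ≈ 4.654 in (> 0, runoff occurs)
Q = (503151/108100)²/((503151/108100) + 300/1081) = (253160928801/11685610000)/(533151/108100) = 28128992089/6403735900 in ≈ 4.393 in

Q = 28128992089/6403735900 in ≈ 4.393 in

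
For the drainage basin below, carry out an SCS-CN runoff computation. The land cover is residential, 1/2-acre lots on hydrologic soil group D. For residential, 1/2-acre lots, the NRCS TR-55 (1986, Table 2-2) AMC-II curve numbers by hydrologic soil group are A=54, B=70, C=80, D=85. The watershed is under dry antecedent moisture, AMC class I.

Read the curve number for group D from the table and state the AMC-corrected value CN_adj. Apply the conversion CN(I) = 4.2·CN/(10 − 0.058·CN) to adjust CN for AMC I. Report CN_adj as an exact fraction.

NRCS table: residential, 1/2-acre lots, soil group D → CN(II) = 85
Adjust CN=85 to AMC I: 4.2·85/(10 − 0.058·85) → 357 ÷ (507/100) = 11900/169 ≈ 70.414

CN_adj = 11900/169 ≈ 70.414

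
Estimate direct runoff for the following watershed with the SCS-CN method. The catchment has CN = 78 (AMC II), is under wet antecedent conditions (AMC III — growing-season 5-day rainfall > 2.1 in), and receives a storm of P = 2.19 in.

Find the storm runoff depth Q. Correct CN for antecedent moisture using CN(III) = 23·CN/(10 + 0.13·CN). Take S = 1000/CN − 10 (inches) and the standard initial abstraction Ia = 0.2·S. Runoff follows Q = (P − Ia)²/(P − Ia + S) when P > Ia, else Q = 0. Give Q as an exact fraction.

Adjust CN=78 to AMC III: 23·78/(10 + 0.13·78) → 1794 ÷ (1007/50) = 89700/1007 ≈ 89.076
Max retention: S = 1000/(89700/1007) − 10 = 1100/897 in (≈ 1.226 in)
Ia = 0.2·(1100/897) = 220/897 in ≈ 0.245 in
P − Ia = 2.190 − 0.245 = 174443/89700 ≈ 1.945 in (> 0, runoff occurs)
Q = (174443/89700)²/((174443/89700) + 1100/897) = (30430360249/8046090000)/(284443/89700) = 30430360249/25514537100 in ≈ 1.193 in

Q = 30430360249/25514537100 in ≈ 1.193 in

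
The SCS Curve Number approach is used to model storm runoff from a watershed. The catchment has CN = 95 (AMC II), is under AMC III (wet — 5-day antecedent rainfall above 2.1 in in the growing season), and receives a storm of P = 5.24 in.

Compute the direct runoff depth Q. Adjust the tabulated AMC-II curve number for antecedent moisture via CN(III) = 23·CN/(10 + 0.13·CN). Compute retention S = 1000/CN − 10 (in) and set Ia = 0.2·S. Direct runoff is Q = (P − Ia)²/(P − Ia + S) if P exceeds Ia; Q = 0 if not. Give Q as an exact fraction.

CN(III) from CN(II)=95: (23·95)/(10 + 0.13·95) = 43700/447 ≈ 97.763
S = 1000/(43700/447) − 10 = 100/437 in ≈ 0.229 in
Initial abstraction Ia = S/5 = (100/437)/5 = 20/437 ≈ 0.046 in
Since P=5.240 > Ia=0.046: effective rainfall P−Ia = 56747/10925 in
Q: (56747/10925)² ÷ (59247/10925) = 3220222009/647273475 in (≈ 4.975 in)

Q = 3220222009/647273475 in ≈ 4.975 in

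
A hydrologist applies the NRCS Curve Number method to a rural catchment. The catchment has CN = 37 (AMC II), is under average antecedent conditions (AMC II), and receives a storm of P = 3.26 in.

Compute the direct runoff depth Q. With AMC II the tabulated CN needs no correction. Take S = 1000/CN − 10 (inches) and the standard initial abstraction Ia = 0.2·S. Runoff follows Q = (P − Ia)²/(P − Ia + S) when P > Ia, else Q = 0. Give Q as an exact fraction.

Q = 0 in ≈ 0.000 in

AMC II — tabulated CN = 37 applies directly.
Max retention: S = 1000/37 − 10 = 630/37 in (≈ 17.027 in)
Ia = 0.2·(630/37) = 126/37 in ≈ 3.405 in
P = 3.260 ≤ Ia = 3.405 in: entire storm abstracted, Q = 0.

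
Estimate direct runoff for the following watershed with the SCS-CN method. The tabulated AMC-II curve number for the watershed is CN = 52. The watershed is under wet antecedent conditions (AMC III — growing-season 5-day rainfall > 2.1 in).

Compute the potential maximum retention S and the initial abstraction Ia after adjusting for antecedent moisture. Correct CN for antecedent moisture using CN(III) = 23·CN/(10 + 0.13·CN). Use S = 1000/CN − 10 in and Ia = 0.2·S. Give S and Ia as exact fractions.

S = 1200/299 in ≈ 4.013 in; Ia = 240/299 in ≈ 0.803 in

Wet (AMC III): CN(III) = 23·52/(10 + 0.13·52) = 1196/(419/25) = 29900/419 ≈ 71.360
S = 1000/(29900/419) − 10 = 1200/299 in ≈ 4.013 in
Ia = 0.2·(1200/299) = 240/299 in ≈ 0.803 in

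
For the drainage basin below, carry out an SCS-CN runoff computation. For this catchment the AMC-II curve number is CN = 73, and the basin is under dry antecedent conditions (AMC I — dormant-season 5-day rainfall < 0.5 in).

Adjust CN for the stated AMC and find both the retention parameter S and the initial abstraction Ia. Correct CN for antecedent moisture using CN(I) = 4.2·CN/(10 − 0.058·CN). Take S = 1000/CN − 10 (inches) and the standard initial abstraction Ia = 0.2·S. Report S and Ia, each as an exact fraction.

Dry (AMC I): CN(I) = 4.2·73/(10 − 0.058·73) = (1533/5)/(2883/500) = 51100/961 ≈ 53.174
S = 1000/(51100/961) − 10 = 4500/511 in ≈ 8.806 in
Initial abstraction Ia = S/5 = (4500/511)/5 = 900/511 ≈ 1.761 in

S = 4500/511 in ≈ 8.806 in; Ia = 900/511 in ≈ 1.761 in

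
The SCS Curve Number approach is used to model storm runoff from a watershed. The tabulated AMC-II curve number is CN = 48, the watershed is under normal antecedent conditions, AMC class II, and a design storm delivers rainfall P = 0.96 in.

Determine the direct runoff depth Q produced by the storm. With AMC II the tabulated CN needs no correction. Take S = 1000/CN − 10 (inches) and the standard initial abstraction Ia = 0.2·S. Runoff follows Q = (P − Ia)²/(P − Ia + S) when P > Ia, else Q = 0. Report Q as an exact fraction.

Q = 0 in ≈ 0.000 in

AMC II — tabulated CN = 48 applies directly.
Retention S: 1000/CN − 10 with CN=48.000 → S = 65/6 ≈ 10.833 in
Ia = 0.2S: 0.2·10.833 = 2.167 in (exactly 13/6)
P = 0.960 ≤ Ia = 2.167 in: entire storm abstracted, Q = 0.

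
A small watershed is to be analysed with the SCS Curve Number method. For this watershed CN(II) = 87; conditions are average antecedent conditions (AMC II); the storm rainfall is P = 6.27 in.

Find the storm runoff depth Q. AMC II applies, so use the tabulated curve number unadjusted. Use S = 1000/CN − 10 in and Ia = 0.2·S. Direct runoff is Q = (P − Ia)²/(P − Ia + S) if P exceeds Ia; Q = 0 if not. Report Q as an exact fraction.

Q = 2698698601/565056300 in ≈ 4.776 in

Average conditions: CN = 87 (no AMC adjustment).
Max retention: S = 1000/87 − 10 = 130/87 in (≈ 1.494 in)
Ia = 0.2·(130/87) = 26/87 in ≈ 0.299 in
P − Ia = 6.270 − 0.299 = 51949/8700 ≈ 5.971 in (> 0, runoff occurs)
Runoff Q = (P−Ia)²/(P−Ia+S) = (5.971)²/(5.971+1.494) = 2698698601/565056300 ≈ 4.776 in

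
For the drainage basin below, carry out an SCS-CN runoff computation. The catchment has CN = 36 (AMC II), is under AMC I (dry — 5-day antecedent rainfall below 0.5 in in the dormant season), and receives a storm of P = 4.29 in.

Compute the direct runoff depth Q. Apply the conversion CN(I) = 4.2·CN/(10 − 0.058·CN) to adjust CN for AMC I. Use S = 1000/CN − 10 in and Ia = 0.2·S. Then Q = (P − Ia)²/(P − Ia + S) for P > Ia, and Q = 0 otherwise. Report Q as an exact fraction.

Q = 0 in ≈ 0.000 in

CN(I) from CN(II)=36: (4.2·36)/(10 − 0.058·36) = 18900/989 ≈ 19.110
Max retention: S = 1000/(18900/989) − 10 = 8000/189 in (≈ 42.328 in)
Ia = 0.2·(8000/189) = 1600/189 in ≈ 8.466 in
P = 4.290 ≤ Ia = 8.466 in: entire storm abstracted, Q = 0.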